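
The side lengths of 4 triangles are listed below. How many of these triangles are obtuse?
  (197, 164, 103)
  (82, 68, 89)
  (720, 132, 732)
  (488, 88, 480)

(197,164,103): 103²+164² = 37505 < 38809 = 197² → obtuse
(82,68,89): 68²+82² = 11348 > 7921 = 89² → acute
(720,132,732): 132²+720² = 535824 = 732² → right
(488,88,480): 88²+480² = 238144 = 488² → right
1 of the 4 is obtuse.

1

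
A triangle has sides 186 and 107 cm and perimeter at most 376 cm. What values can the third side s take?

Triangle inequality alone gives 79 < s < 293.
The perimeter condition gives s ≤ 376 − 186 − 107 = 83.
Intersecting the two: 79 < s ≤ 83.

79 < s ≤ 83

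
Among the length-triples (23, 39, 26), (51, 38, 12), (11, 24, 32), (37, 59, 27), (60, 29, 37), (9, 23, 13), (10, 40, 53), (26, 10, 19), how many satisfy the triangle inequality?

(23,26,39): 23+26 > 39 → valid
(12,38,51): 12+38 ≤ 51 → not valid
(11,24,32): 11+24 > 32 → valid
(27,37,59): 27+37 > 59 → valid
(29,37,60): 29+37 > 60 → valid
(9,13,23): 9+13 ≤ 23 → not valid
(10,40,53): 10+40 ≤ 53 → not valid
(10,19,26): 10+19 > 26 → valid
5 of the 8 triples form a triangle.

5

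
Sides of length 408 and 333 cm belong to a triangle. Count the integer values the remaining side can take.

665

The third side lies in the open interval (75, 741).
Integers from 76 to 740 inclusive: 740 − 76 + 1 = 665.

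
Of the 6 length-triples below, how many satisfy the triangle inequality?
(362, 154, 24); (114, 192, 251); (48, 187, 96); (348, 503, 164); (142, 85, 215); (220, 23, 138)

(24,154,362): 24+154 ≤ 362 → not valid
(114,192,251): 114+192 > 251 → valid
(48,96,187): 48+96 ≤ 187 → not valid
(164,348,503): 164+348 > 503 → valid
(85,142,215): 85+142 > 215 → valid
(23,138,220): 23+138 ≤ 220 → not valid
3 of the 6 triples form a triangle.

3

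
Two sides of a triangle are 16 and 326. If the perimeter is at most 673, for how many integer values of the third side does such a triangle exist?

Triangle inequality: 310 < x < 342. Perimeter ≤ 673 gives x ≤ 673 − 16 − 326 = 331.
So 310 < x ≤ 331; integers 311 through 331: 21 values.

21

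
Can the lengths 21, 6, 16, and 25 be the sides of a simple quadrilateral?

Yes

A quadrilateral exists iff every side is shorter than the sum of the others — equivalently, the longest side is less than the sum of the rest.
Longest side 25 < 43 (sum of the remaining 3), so yes.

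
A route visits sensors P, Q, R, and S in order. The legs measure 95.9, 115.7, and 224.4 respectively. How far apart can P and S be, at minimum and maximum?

12.8 ≤ PS ≤ 436.0

The maximum is all hops collinear in one direction: 95.9 + 115.7 + 224.4 = 436.0.
The longest hop is 224.4; the others sum to 211.6. Folding the others back against it leaves at least 224.4 − 211.6 = 12.8.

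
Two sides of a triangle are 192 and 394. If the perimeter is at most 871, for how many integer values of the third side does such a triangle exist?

83

Triangle inequality: 202 < x < 586. Perimeter ≤ 871 gives x ≤ 871 − 192 − 394 = 285.
So 202 < x ≤ 285; integers 203 through 285: 83 values.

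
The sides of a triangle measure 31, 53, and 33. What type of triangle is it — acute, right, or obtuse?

Compare the square of the longest side to the sum of squares of the other two: 31² + 33² = 2050 < 2809 = 53².

obtuse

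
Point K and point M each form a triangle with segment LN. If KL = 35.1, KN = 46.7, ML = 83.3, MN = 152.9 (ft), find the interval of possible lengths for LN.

From triangle KLN: |35.1 − 46.7| < LN < 35.1 + 46.7, i.e. 11.6 < LN < 81.8.
From triangle MLN: 69.6 < LN < 236.2.
Both must hold, so LN lies in the intersection.

69.6 < LN < 81.8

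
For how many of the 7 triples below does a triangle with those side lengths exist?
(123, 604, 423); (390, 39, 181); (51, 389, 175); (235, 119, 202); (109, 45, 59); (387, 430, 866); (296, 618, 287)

(123,423,604): 123+423 ≤ 604 → not valid
(39,181,390): 39+181 ≤ 390 → not valid
(51,175,389): 51+175 ≤ 389 → not valid
(119,202,235): 119+202 > 235 → valid
(45,59,109): 45+59 ≤ 109 → not valid
(387,430,866): 387+430 ≤ 866 → not valid
(287,296,618): 287+296 ≤ 618 → not valid
1 of the 7 triples forms a triangle.

1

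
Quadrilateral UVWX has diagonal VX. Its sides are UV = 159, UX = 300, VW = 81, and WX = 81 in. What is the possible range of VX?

From triangle UVX: |159 − 300| < VX < 159 + 300, i.e. 141 < VX < 459.
From triangle WVX: 0 < VX < 162.
Both must hold, so VX lies in the intersection.

141 < VX < 162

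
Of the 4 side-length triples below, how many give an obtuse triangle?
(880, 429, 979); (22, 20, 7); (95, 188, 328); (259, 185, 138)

(880,429,979): 429²+880² = 958441 = 979² → right
(22,20,7): 7²+20² = 449 < 484 = 22² → obtuse
(95,188,328): 95+188 ≤ 328, not a triangle
(259,185,138): 138²+185² = 53269 < 67081 = 259² → obtuse
2 of the 4 are obtuse.

2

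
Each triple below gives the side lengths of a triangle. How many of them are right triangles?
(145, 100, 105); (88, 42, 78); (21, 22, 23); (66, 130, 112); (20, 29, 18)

(145,100,105): 100²+105² = 21025 = 145² → right
(88,42,78): 42²+78² = 7848 > 7744 = 88² → acute
(21,22,23): 21²+22² = 925 > 529 = 23² → acute
(66,130,112): 66²+112² = 16900 = 130² → right
(20,29,18): 18²+20² = 724 < 841 = 29² → obtuse
2 of the 5 are right.

2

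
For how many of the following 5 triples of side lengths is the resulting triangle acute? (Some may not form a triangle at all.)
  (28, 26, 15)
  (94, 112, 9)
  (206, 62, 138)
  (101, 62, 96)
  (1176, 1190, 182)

(28,26,15): 15²+26² = 901 > 784 = 28² → acute
(94,112,9): 9+94 ≤ 112, not a triangle
(206,62,138): 62+138 ≤ 206, not a triangle
(101,62,96): 62²+96² = 13060 > 10201 = 101² → acute
(1176,1190,182): 182²+1176² = 1416100 = 1190² → right
2 of the 5 are acute.

2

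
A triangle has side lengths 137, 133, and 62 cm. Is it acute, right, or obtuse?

Compare the square of the longest side to the sum of squares of the other two: 62² + 133² = 21533 > 18769 = 137².

acute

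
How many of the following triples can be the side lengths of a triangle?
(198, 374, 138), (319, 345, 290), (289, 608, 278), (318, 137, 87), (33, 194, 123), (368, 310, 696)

(138,198,374): 138+198 ≤ 374 → not valid
(290,319,345): 290+319 > 345 → valid
(278,289,608): 278+289 ≤ 608 → not valid
(87,137,318): 87+137 ≤ 318 → not valid
(33,123,194): 33+123 ≤ 194 → not valid
(310,368,696): 310+368 ≤ 696 → not valid
1 of the 6 triples forms a triangle.

1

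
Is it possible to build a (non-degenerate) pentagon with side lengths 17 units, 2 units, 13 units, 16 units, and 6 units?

A pentagon exists iff every side is shorter than the sum of the others — equivalently, the longest side is less than the sum of the rest.
Longest side 17 < 37 (sum of the remaining 4), so yes.

Yes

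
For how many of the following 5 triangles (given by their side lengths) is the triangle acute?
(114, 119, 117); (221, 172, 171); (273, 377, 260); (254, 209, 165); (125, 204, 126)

(114,119,117): 114²+117² = 26685 > 14161 = 119² → acute
(221,172,171): 171²+172² = 58825 > 48841 = 221² → acute
(273,377,260): 260²+273² = 142129 = 377² → right
(254,209,165): 165²+209² = 70906 > 64516 = 254² → acute
(125,204,126): 125²+126² = 31501 < 41616 = 204² → obtuse
3 of the 5 are acute.

3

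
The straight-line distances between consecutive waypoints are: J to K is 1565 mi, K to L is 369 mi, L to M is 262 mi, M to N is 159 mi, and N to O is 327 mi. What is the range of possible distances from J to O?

The maximum is all hops collinear in one direction: 1565 + 369 + 262 + 159 + 327 = 2682.
The longest hop is 1565; the others sum to 1117. Folding the others back against it leaves at least 1565 − 1117 = 448.

448 ≤ JO ≤ 2682 mi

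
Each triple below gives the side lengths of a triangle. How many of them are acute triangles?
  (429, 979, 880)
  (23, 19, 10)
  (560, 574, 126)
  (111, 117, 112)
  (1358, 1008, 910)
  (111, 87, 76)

2

(429,979,880): 429²+880² = 958441 = 979² → right
(23,19,10): 10²+19² = 461 < 529 = 23² → obtuse
(560,574,126): 126²+560² = 329476 = 574² → right
(111,117,112): 111²+112² = 24865 > 13689 = 117² → acute
(1358,1008,910): 910²+1008² = 1844164 = 1358² → right
(111,87,76): 76²+87² = 13345 > 12321 = 111² → acute
2 of the 6 are acute.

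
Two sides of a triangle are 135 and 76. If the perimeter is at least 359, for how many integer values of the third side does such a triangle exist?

63

Triangle inequality: 59 < x < 211. Perimeter ≥ 359 gives x ≥ 359 − 135 − 76 = 148.
So 148 ≤ x < 211; integers 148 through 210: 63 values.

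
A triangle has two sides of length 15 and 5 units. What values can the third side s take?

By the triangle inequality, s must be less than 15 + 5 = 20 and greater than |15 − 5| = 10.

10 < s < 20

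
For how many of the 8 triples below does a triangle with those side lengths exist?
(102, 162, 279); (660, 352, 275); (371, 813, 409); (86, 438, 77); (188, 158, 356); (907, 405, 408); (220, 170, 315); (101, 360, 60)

(102,162,279): 102+162 ≤ 279 → not valid
(275,352,660): 275+352 ≤ 660 → not valid
(371,409,813): 371+409 ≤ 813 → not valid
(77,86,438): 77+86 ≤ 438 → not valid
(158,188,356): 158+188 ≤ 356 → not valid
(405,408,907): 405+408 ≤ 907 → not valid
(170,220,315): 170+220 > 315 → valid
(60,101,360): 60+101 ≤ 360 → not valid
1 of the 8 triples forms a triangle.

1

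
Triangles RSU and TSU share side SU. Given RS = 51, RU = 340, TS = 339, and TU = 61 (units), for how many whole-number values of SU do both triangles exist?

101

From triangle RSU: 289 < SU < 391.
From triangle TSU: 278 < SU < 400.
Intersection: 289 < SU < 391, so integers 290 through 390: 101 values.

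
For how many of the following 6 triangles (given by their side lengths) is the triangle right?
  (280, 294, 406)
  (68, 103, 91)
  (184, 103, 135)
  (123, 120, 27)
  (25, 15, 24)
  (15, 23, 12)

2

(280,294,406): 280²+294² = 164836 = 406² → right
(68,103,91): 68²+91² = 12905 > 10609 = 103² → acute
(184,103,135): 103²+135² = 28834 < 33856 = 184² → obtuse
(123,120,27): 27²+120² = 15129 = 123² → right
(25,15,24): 15²+24² = 801 > 625 = 25² → acute
(15,23,12): 12²+15² = 369 < 529 = 23² → obtuse
2 of the 6 are right.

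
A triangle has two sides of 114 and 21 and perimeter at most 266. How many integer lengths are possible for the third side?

Triangle inequality: 93 < x < 135. Perimeter ≤ 266 gives x ≤ 266 − 114 − 21 = 131.
So 93 < x ≤ 131; integers 94 through 131: 38 values.

38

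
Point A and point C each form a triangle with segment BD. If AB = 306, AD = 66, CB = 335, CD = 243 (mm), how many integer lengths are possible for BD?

131

From triangle ABD: 240 < BD < 372.
From triangle CBD: 92 < BD < 578.
Intersection: 240 < BD < 372, so integers 241 through 371: 131 values.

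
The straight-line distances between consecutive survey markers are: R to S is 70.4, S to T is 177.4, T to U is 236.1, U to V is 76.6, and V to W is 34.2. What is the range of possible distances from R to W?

0 ≤ RW ≤ 594.7

The maximum is all hops collinear in one direction: 70.4 + 177.4 + 236.1 + 76.6 + 34.2 = 594.7.
The longest hop is 236.1; the others sum to 358.6. Since 236.1 ≤ 358.6, the path can fold back on itself completely, so the minimum distance is 0.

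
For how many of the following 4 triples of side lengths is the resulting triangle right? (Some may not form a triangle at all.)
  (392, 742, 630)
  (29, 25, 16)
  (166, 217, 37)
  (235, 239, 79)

1

(392,742,630): 392²+630² = 550564 = 742² → right
(29,25,16): 16²+25² = 881 > 841 = 29² → acute
(166,217,37): 37+166 ≤ 217, not a triangle
(235,239,79): 79²+235² = 61466 > 57121 = 239² → acute
1 of the 4 is right.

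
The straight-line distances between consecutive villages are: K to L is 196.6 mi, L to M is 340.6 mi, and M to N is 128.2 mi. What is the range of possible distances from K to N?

15.8 ≤ KN ≤ 665.4 mi

The maximum is all hops collinear in one direction: 196.6 + 340.6 + 128.2 = 665.4.
The longest hop is 340.6; the others sum to 324.8. Folding the others back against it leaves at least 340.6 − 324.8 = 15.8.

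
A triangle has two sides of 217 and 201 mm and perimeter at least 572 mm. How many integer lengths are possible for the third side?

Triangle inequality: 16 < x < 418. Perimeter ≥ 572 gives x ≥ 572 − 217 − 201 = 154.
So 154 ≤ x < 418; integers 154 through 417: 264 values.

264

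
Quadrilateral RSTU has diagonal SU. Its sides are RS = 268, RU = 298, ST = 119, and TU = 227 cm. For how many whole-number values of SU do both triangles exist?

From triangle RSU: 30 < SU < 566.
From triangle TSU: 108 < SU < 346.
Intersection: 108 < SU < 346, so integers 109 through 345: 237 values.

237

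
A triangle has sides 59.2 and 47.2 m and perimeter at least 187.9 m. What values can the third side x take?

Triangle inequality alone gives 12.0 < x < 106.4.
The perimeter condition gives x ≥ 187.9 − 59.2 − 47.2 = 81.5.
Intersecting the two: 81.5 ≤ x < 106.4.

81.5 ≤ x < 106.4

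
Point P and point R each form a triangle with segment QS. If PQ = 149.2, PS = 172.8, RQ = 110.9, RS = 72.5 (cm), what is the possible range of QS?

38.4 < QS < 183.4

From triangle PQS: |149.2 − 172.8| < QS < 149.2 + 172.8, i.e. 23.6 < QS < 322.0.
From triangle RQS: 38.4 < QS < 183.4.
Both must hold, so QS lies in the intersection.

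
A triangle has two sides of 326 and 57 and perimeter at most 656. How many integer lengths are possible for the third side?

Triangle inequality: 269 < x < 383. Perimeter ≤ 656 gives x ≤ 656 − 326 − 57 = 273.
So 269 < x ≤ 273; integers 270 through 273: 4 values.

4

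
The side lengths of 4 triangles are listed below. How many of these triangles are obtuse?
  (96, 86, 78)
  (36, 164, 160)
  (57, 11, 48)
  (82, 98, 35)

2

(96,86,78): 78²+86² = 13480 > 9216 = 96² → acute
(36,164,160): 36²+160² = 26896 = 164² → right
(57,11,48): 11²+48² = 2425 < 3249 = 57² → obtuse
(82,98,35): 35²+82² = 7949 < 9604 = 98² → obtuse
2 of the 4 are obtuse.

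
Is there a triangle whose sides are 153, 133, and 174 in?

Yes

The longest side is 174, and the other two sum to 286.
Since 286 > 174, the triangle inequality holds.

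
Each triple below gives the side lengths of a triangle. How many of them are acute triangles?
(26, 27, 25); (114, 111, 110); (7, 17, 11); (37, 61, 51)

(26,27,25): 25²+26² = 1301 > 729 = 27² → acute
(114,111,110): 110²+111² = 24421 > 12996 = 114² → acute
(7,17,11): 7²+11² = 170 < 289 = 17² → obtuse
(37,61,51): 37²+51² = 3970 > 3721 = 61² → acute
3 of the 4 are acute.

3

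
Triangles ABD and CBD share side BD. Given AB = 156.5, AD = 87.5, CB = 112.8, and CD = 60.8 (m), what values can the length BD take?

From triangle ABD: |156.5 − 87.5| < BD < 156.5 + 87.5, i.e. 69.0 < BD < 244.0.
From triangle CBD: 52.0 < BD < 173.6.
Both must hold, so BD lies in the intersection.

69.0 < BD < 173.6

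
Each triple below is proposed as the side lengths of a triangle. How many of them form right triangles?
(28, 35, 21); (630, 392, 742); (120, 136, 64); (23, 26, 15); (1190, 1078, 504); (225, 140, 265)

(28,35,21): 21²+28² = 1225 = 35² → right
(630,392,742): 392²+630² = 550564 = 742² → right
(120,136,64): 64²+120² = 18496 = 136² → right
(23,26,15): 15²+23² = 754 > 676 = 26² → acute
(1190,1078,504): 504²+1078² = 1416100 = 1190² → right
(225,140,265): 140²+225² = 70225 = 265² → right
5 of the 6 are right.

5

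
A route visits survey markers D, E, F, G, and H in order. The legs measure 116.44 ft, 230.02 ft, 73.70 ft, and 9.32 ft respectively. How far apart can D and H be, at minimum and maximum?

30.56 ≤ DH ≤ 429.48 ft

The maximum is all hops collinear in one direction: 116.44 + 230.02 + 73.70 + 9.32 = 429.48.
The longest hop is 230.02; the others sum to 199.46. Folding the others back against it leaves at least 230.02 − 199.46 = 30.56.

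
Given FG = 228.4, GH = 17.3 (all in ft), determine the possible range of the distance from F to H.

By the triangle inequality, |228.4 − 17.3| ≤ FH ≤ 228.4 + 17.3.

211.1 ≤ FH ≤ 245.7 ft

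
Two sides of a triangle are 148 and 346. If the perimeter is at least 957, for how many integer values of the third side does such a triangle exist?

31

Triangle inequality: 198 < x < 494. Perimeter ≥ 957 gives x ≥ 957 − 148 − 346 = 463.
So 463 ≤ x < 494; integers 463 through 493: 31 values.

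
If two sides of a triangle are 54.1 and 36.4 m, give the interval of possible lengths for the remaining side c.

17.7 < c < 90.5

By the triangle inequality, c must be less than 54.1 + 36.4 = 90.5 and greater than |54.1 − 36.4| = 17.7.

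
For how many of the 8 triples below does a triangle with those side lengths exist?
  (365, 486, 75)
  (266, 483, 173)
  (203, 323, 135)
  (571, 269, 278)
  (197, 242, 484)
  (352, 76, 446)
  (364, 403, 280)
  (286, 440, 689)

3

(75,365,486): 75+365 ≤ 486 → not valid
(173,266,483): 173+266 ≤ 483 → not valid
(135,203,323): 135+203 > 323 → valid
(269,278,571): 269+278 ≤ 571 → not valid
(197,242,484): 197+242 ≤ 484 → not valid
(76,352,446): 76+352 ≤ 446 → not valid
(280,364,403): 280+364 > 403 → valid
(286,440,689): 286+440 > 689 → valid
3 of the 8 triples form a triangle.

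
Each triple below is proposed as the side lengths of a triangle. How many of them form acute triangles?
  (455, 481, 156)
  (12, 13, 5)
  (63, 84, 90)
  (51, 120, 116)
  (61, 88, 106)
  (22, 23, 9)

(455,481,156): 156²+455² = 231361 = 481² → right
(12,13,5): 5²+12² = 169 = 13² → right
(63,84,90): 63²+84² = 11025 > 8100 = 90² → acute
(51,120,116): 51²+116² = 16057 > 14400 = 120² → acute
(61,88,106): 61²+88² = 11465 > 11236 = 106² → acute
(22,23,9): 9²+22² = 565 > 529 = 23² → acute
4 of the 6 are acute.

4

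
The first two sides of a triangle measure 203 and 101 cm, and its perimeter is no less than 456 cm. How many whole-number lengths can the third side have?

Triangle inequality: 102 < x < 304. Perimeter ≥ 456 gives x ≥ 456 − 203 − 101 = 152.
So 152 ≤ x < 304; integers 152 through 303: 152 values.

152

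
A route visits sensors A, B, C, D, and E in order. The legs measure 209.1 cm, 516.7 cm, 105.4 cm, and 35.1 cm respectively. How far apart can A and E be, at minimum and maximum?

The maximum is all hops collinear in one direction: 209.1 + 516.7 + 105.4 + 35.1 = 866.3.
The longest hop is 516.7; the others sum to 349.6. Folding the others back against it leaves at least 516.7 − 349.6 = 167.1.

167.1 ≤ AE ≤ 866.3 cm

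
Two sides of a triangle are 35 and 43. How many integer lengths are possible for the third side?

69

The third side lies in the open interval (8, 78).
Integers from 9 to 77 inclusive: 77 − 9 + 1 = 69.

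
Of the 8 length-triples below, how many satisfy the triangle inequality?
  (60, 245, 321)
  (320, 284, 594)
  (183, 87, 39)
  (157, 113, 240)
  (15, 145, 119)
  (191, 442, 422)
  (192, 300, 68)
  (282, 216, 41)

(60,245,321): 60+245 ≤ 321 → not valid
(284,320,594): 284+320 > 594 → valid
(39,87,183): 39+87 ≤ 183 → not valid
(113,157,240): 113+157 > 240 → valid
(15,119,145): 15+119 ≤ 145 → not valid
(191,422,442): 191+422 > 442 → valid
(68,192,300): 68+192 ≤ 300 → not valid
(41,216,282): 41+216 ≤ 282 → not valid
3 of the 8 triples form a triangle.

3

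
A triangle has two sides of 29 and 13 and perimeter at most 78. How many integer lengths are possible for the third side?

Triangle inequality: 16 < x < 42. Perimeter ≤ 78 gives x ≤ 78 − 29 − 13 = 36.
So 16 < x ≤ 36; integers 17 through 36: 20 values.

20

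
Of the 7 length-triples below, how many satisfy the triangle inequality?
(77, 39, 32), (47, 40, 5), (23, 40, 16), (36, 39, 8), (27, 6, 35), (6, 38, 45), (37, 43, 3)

(32,39,77): 32+39 ≤ 77 → not valid
(5,40,47): 5+40 ≤ 47 → not valid
(16,23,40): 16+23 ≤ 40 → not valid
(8,36,39): 8+36 > 39 → valid
(6,27,35): 6+27 ≤ 35 → not valid
(6,38,45): 6+38 ≤ 45 → not valid
(3,37,43): 3+37 ≤ 43 → not valid
1 of the 7 triples forms a triangle.

1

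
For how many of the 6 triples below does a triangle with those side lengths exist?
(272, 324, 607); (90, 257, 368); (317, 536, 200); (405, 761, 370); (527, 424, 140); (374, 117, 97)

2

(272,324,607): 272+324 ≤ 607 → not valid
(90,257,368): 90+257 ≤ 368 → not valid
(200,317,536): 200+317 ≤ 536 → not valid
(370,405,761): 370+405 > 761 → valid
(140,424,527): 140+424 > 527 → valid
(97,117,374): 97+117 ≤ 374 → not valid
2 of the 6 triples form a triangle.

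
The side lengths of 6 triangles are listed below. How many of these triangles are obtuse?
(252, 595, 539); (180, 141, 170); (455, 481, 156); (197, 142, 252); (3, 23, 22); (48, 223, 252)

3

(252,595,539): 252²+539² = 354025 = 595² → right
(180,141,170): 141²+170² = 48781 > 32400 = 180² → acute
(455,481,156): 156²+455² = 231361 = 481² → right
(197,142,252): 142²+197² = 58973 < 63504 = 252² → obtuse
(3,23,22): 3²+22² = 493 < 529 = 23² → obtuse
(48,223,252): 48²+223² = 52033 < 63504 = 252² → obtuse
3 of the 6 are obtuse.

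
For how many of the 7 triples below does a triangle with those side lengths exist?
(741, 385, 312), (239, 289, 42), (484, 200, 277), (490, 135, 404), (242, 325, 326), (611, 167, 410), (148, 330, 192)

(312,385,741): 312+385 ≤ 741 → not valid
(42,239,289): 42+239 ≤ 289 → not valid
(200,277,484): 200+277 ≤ 484 → not valid
(135,404,490): 135+404 > 490 → valid
(242,325,326): 242+325 > 326 → valid
(167,410,611): 167+410 ≤ 611 → not valid
(148,192,330): 148+192 > 330 → valid
3 of the 7 triples form a triangle.

3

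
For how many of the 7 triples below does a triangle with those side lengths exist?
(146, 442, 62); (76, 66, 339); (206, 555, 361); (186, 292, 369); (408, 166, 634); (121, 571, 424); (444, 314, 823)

(62,146,442): 62+146 ≤ 442 → not valid
(66,76,339): 66+76 ≤ 339 → not valid
(206,361,555): 206+361 > 555 → valid
(186,292,369): 186+292 > 369 → valid
(166,408,634): 166+408 ≤ 634 → not valid
(121,424,571): 121+424 ≤ 571 → not valid
(314,444,823): 314+444 ≤ 823 → not valid
2 of the 7 triples form a triangle.

2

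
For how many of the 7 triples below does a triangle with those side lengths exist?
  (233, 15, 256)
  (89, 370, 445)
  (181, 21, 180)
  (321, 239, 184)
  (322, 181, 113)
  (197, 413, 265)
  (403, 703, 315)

5

(15,233,256): 15+233 ≤ 256 → not valid
(89,370,445): 89+370 > 445 → valid
(21,180,181): 21+180 > 181 → valid
(184,239,321): 184+239 > 321 → valid
(113,181,322): 113+181 ≤ 322 → not valid
(197,265,413): 197+265 > 413 → valid
(315,403,703): 315+403 > 703 → valid
5 of the 7 triples form a triangle.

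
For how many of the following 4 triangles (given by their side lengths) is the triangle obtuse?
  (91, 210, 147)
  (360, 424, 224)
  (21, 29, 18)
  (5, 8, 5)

(91,210,147): 91²+147² = 29890 < 44100 = 210² → obtuse
(360,424,224): 224²+360² = 179776 = 424² → right
(21,29,18): 18²+21² = 765 < 841 = 29² → obtuse
(5,8,5): 5²+5² = 50 < 64 = 8² → obtuse
3 of the 4 are obtuse.

3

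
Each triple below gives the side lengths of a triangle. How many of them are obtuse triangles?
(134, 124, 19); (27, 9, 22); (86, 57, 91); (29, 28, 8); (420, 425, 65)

(134,124,19): 19²+124² = 15737 < 17956 = 134² → obtuse
(27,9,22): 9²+22² = 565 < 729 = 27² → obtuse
(86,57,91): 57²+86² = 10645 > 8281 = 91² → acute
(29,28,8): 8²+28² = 848 > 841 = 29² → acute
(420,425,65): 65²+420² = 180625 = 425² → right
2 of the 5 are obtuse.

2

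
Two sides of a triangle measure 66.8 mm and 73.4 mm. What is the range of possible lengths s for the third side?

By the triangle inequality, s must be less than 66.8 + 73.4 = 140.2 and greater than |66.8 − 73.4| = 6.6.

6.6 < s < 140.2 (mm)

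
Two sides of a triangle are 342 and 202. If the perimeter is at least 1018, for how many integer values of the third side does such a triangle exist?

Triangle inequality: 140 < x < 544. Perimeter ≥ 1018 gives x ≥ 1018 − 342 − 202 = 474.
So 474 ≤ x < 544; integers 474 through 543: 70 values.

70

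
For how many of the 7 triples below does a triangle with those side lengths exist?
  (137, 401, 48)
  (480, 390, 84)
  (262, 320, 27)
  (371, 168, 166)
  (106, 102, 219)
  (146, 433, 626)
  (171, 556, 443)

1

(48,137,401): 48+137 ≤ 401 → not valid
(84,390,480): 84+390 ≤ 480 → not valid
(27,262,320): 27+262 ≤ 320 → not valid
(166,168,371): 166+168 ≤ 371 → not valid
(102,106,219): 102+106 ≤ 219 → not valid
(146,433,626): 146+433 ≤ 626 → not valid
(171,443,556): 171+443 > 556 → valid
1 of the 7 triples forms a triangle.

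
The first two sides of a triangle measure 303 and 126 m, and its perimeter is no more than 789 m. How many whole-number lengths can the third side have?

183

Triangle inequality: 177 < x < 429. Perimeter ≤ 789 gives x ≤ 789 − 303 − 126 = 360.
So 177 < x ≤ 360; integers 178 through 360: 183 values.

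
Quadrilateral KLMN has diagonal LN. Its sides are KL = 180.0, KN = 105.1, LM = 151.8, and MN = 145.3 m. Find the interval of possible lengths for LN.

From triangle KLN: |180.0 − 105.1| < LN < 180.0 + 105.1, i.e. 74.9 < LN < 285.1.
From triangle MLN: 6.5 < LN < 297.1.
Both must hold, so LN lies in the intersection.

74.9 < LN < 285.1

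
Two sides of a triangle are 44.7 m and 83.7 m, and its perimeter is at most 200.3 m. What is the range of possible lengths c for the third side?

39.0 < c ≤ 71.9

Triangle inequality alone gives 39.0 < c < 128.4.
The perimeter condition gives c ≤ 200.3 − 44.7 − 83.7 = 71.9.
Intersecting the two: 39.0 < c ≤ 71.9.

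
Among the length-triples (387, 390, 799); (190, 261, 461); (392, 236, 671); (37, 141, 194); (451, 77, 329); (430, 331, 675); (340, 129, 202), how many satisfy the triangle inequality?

(387,390,799): 387+390 ≤ 799 → not valid
(190,261,461): 190+261 ≤ 461 → not valid
(236,392,671): 236+392 ≤ 671 → not valid
(37,141,194): 37+141 ≤ 194 → not valid
(77,329,451): 77+329 ≤ 451 → not valid
(331,430,675): 331+430 > 675 → valid
(129,202,340): 129+202 ≤ 340 → not valid
1 of the 7 triples forms a triangle.

1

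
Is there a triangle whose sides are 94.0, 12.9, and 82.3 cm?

The longest side is 94.0, and the other two sum to 95.2.
Since 95.2 > 94.0, the triangle inequality holds.

Yes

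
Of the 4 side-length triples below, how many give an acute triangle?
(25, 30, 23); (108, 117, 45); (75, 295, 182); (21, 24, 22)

(25,30,23): 23²+25² = 1154 > 900 = 30² → acute
(108,117,45): 45²+108² = 13689 = 117² → right
(75,295,182): 75+182 ≤ 295, not a triangle
(21,24,22): 21²+22² = 925 > 576 = 24² → acute
2 of the 4 are acute.

2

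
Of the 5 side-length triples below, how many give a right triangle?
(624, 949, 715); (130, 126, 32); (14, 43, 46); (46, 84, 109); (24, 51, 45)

3

(624,949,715): 624²+715² = 900601 = 949² → right
(130,126,32): 32²+126² = 16900 = 130² → right
(14,43,46): 14²+43² = 2045 < 2116 = 46² → obtuse
(46,84,109): 46²+84² = 9172 < 11881 = 109² → obtuse
(24,51,45): 24²+45² = 2601 = 51² → right
3 of the 5 are right.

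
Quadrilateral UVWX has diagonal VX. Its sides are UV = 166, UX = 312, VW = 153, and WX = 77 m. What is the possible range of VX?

From triangle UVX: |166 − 312| < VX < 166 + 312, i.e. 146 < VX < 478.
From triangle WVX: 76 < VX < 230.
Both must hold, so VX lies in the intersection.

146 < VX < 230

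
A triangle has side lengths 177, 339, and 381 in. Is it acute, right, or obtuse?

Compare the square of the longest side to the sum of squares of the other two: 177² + 339² = 146250 > 145161 = 381².

acute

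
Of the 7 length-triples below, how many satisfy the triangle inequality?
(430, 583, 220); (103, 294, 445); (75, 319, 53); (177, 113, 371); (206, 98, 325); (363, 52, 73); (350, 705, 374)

(220,430,583): 220+430 > 583 → valid
(103,294,445): 103+294 ≤ 445 → not valid
(53,75,319): 53+75 ≤ 319 → not valid
(113,177,371): 113+177 ≤ 371 → not valid
(98,206,325): 98+206 ≤ 325 → not valid
(52,73,363): 52+73 ≤ 363 → not valid
(350,374,705): 350+374 > 705 → valid
2 of the 7 triples form a triangle.

2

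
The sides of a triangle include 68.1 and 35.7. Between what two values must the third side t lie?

By the triangle inequality, t must be less than 68.1 + 35.7 = 103.8 and greater than |68.1 − 35.7| = 32.4.

32.4 < t < 103.8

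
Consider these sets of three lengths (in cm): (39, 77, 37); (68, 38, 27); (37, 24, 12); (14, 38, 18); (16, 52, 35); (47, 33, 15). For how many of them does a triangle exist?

1

(37,39,77): 37+39 ≤ 77 → not valid
(27,38,68): 27+38 ≤ 68 → not valid
(12,24,37): 12+24 ≤ 37 → not valid
(14,18,38): 14+18 ≤ 38 → not valid
(16,35,52): 16+35 ≤ 52 → not valid
(15,33,47): 15+33 > 47 → valid
1 of the 6 triples forms a triangle.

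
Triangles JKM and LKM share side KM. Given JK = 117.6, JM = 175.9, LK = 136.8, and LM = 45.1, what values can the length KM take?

91.7 < KM < 181.9

From triangle JKM: |117.6 − 175.9| < KM < 117.6 + 175.9, i.e. 58.3 < KM < 293.5.
From triangle LKM: 91.7 < KM < 181.9.
Both must hold, so KM lies in the intersection.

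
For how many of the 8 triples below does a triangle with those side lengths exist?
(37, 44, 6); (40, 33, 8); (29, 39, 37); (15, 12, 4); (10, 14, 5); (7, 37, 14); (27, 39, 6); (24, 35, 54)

5

(6,37,44): 6+37 ≤ 44 → not valid
(8,33,40): 8+33 > 40 → valid
(29,37,39): 29+37 > 39 → valid
(4,12,15): 4+12 > 15 → valid
(5,10,14): 5+10 > 14 → valid
(7,14,37): 7+14 ≤ 37 → not valid
(6,27,39): 6+27 ≤ 39 → not valid
(24,35,54): 24+35 > 54 → valid
5 of the 8 triples form a triangle.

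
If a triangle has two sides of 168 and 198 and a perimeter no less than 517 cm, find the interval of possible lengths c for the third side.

Triangle inequality alone gives 30 < c < 366.
The perimeter condition gives c ≥ 517 − 168 − 198 = 151.
Intersecting the two: 151 ≤ c < 366.

151 ≤ c < 366 cm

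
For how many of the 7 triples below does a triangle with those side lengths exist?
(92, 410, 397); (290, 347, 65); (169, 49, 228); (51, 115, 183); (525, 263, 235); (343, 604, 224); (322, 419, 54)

2

(92,397,410): 92+397 > 410 → valid
(65,290,347): 65+290 > 347 → valid
(49,169,228): 49+169 ≤ 228 → not valid
(51,115,183): 51+115 ≤ 183 → not valid
(235,263,525): 235+263 ≤ 525 → not valid
(224,343,604): 224+343 ≤ 604 → not valid
(54,322,419): 54+322 ≤ 419 → not valid
2 of the 7 triples form a triangle.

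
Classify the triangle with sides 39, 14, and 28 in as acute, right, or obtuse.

Compare the square of the longest side to the sum of squares of the other two: 14² + 28² = 980 < 1521 = 39².

obtuse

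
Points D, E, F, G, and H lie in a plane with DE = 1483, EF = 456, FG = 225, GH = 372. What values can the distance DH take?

430 ≤ DH ≤ 2536

The maximum is all hops collinear in one direction: 1483 + 456 + 225 + 372 = 2536.
The longest hop is 1483; the others sum to 1053. Folding the others back against it leaves at least 1483 − 1053 = 430.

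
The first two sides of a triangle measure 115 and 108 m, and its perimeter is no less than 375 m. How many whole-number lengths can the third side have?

Triangle inequality: 7 < x < 223. Perimeter ≥ 375 gives x ≥ 375 − 115 − 108 = 152.
So 152 ≤ x < 223; integers 152 through 222: 71 values.

71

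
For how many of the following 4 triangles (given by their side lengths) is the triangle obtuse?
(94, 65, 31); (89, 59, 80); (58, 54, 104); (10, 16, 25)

(94,65,31): 31²+65² = 5186 < 8836 = 94² → obtuse
(89,59,80): 59²+80² = 9881 > 7921 = 89² → acute
(58,54,104): 54²+58² = 6280 < 10816 = 104² → obtuse
(10,16,25): 10²+16² = 356 < 625 = 25² → obtuse
3 of the 4 are obtuse.

3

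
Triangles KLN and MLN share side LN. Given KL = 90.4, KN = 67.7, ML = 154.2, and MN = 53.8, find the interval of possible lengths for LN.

100.4 < LN < 158.1

From triangle KLN: |90.4 − 67.7| < LN < 90.4 + 67.7, i.e. 22.7 < LN < 158.1.
From triangle MLN: 100.4 < LN < 208.0.
Both must hold, so LN lies in the intersection.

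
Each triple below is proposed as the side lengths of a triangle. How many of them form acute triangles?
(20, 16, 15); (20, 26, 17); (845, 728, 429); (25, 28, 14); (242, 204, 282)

4

(20,16,15): 15²+16² = 481 > 400 = 20² → acute
(20,26,17): 17²+20² = 689 > 676 = 26² → acute
(845,728,429): 429²+728² = 714025 = 845² → right
(25,28,14): 14²+25² = 821 > 784 = 28² → acute
(242,204,282): 204²+242² = 100180 > 79524 = 282² → acute
4 of the 5 are acute.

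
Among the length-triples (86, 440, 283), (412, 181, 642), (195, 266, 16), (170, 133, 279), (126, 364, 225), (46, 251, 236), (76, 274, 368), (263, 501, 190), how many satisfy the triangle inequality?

(86,283,440): 86+283 ≤ 440 → not valid
(181,412,642): 181+412 ≤ 642 → not valid
(16,195,266): 16+195 ≤ 266 → not valid
(133,170,279): 133+170 > 279 → valid
(126,225,364): 126+225 ≤ 364 → not valid
(46,236,251): 46+236 > 251 → valid
(76,274,368): 76+274 ≤ 368 → not valid
(190,263,501): 190+263 ≤ 501 → not valid
2 of the 8 triples form a triangle.

2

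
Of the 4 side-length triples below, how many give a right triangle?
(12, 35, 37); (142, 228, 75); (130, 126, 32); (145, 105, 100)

3

(12,35,37): 12²+35² = 1369 = 37² → right
(142,228,75): 75+142 ≤ 228, not a triangle
(130,126,32): 32²+126² = 16900 = 130² → right
(145,105,100): 100²+105² = 21025 = 145² → right
3 of the 4 are right.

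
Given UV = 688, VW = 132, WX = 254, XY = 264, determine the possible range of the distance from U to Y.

38 ≤ UY ≤ 1338

The maximum is all hops collinear in one direction: 688 + 132 + 254 + 264 = 1338.
The longest hop is 688; the others sum to 650. Folding the others back against it leaves at least 688 − 650 = 38.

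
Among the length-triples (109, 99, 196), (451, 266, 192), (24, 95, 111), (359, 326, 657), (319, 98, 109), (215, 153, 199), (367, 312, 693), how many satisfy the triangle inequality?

5

(99,109,196): 99+109 > 196 → valid
(192,266,451): 192+266 > 451 → valid
(24,95,111): 24+95 > 111 → valid
(326,359,657): 326+359 > 657 → valid
(98,109,319): 98+109 ≤ 319 → not valid
(153,199,215): 153+199 > 215 → valid
(312,367,693): 312+367 ≤ 693 → not valid
5 of the 7 triples form a triangle.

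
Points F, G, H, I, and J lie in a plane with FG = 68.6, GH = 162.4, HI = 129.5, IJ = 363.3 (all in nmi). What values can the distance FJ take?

2.8 ≤ FJ ≤ 723.8 nmi

The maximum is all hops collinear in one direction: 68.6 + 162.4 + 129.5 + 363.3 = 723.8.
The longest hop is 363.3; the others sum to 360.5. Folding the others back against it leaves at least 363.3 − 360.5 = 2.8.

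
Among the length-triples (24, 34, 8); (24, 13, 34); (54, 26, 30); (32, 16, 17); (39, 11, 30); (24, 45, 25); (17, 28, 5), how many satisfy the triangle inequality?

5

(8,24,34): 8+24 ≤ 34 → not valid
(13,24,34): 13+24 > 34 → valid
(26,30,54): 26+30 > 54 → valid
(16,17,32): 16+17 > 32 → valid
(11,30,39): 11+30 > 39 → valid
(24,25,45): 24+25 > 45 → valid
(5,17,28): 5+17 ≤ 28 → not valid
5 of the 7 triples form a triangle.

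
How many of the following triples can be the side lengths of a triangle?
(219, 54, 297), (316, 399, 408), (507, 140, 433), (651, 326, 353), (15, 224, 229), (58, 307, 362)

(54,219,297): 54+219 ≤ 297 → not valid
(316,399,408): 316+399 > 408 → valid
(140,433,507): 140+433 > 507 → valid
(326,353,651): 326+353 > 651 → valid
(15,224,229): 15+224 > 229 → valid
(58,307,362): 58+307 > 362 → valid
5 of the 6 triples form a triangle.

5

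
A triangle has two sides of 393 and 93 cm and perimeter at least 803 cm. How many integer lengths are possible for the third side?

169

Triangle inequality: 300 < x < 486. Perimeter ≥ 803 gives x ≥ 803 − 393 − 93 = 317.
So 317 ≤ x < 486; integers 317 through 485: 169 values.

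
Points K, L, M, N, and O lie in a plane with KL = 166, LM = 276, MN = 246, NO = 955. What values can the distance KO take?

The maximum is all hops collinear in one direction: 166 + 276 + 246 + 955 = 1643.
The longest hop is 955; the others sum to 688. Folding the others back against it leaves at least 955 − 688 = 267.

267 ≤ KO ≤ 1643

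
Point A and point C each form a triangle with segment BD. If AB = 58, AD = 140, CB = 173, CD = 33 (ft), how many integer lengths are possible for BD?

57

From triangle ABD: 82 < BD < 198.
From triangle CBD: 140 < BD < 206.
Intersection: 140 < BD < 198, so integers 141 through 197: 57 values.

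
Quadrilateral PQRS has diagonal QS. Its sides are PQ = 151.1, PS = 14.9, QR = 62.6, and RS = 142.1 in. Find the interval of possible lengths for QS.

From triangle PQS: |151.1 − 14.9| < QS < 151.1 + 14.9, i.e. 136.2 < QS < 166.0.
From triangle RQS: 79.5 < QS < 204.7.
Both must hold, so QS lies in the intersection.

136.2 < QS < 166.0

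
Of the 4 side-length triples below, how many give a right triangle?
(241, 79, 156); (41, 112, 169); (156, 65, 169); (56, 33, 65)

2

(241,79,156): 79+156 ≤ 241, not a triangle
(41,112,169): 41+112 ≤ 169, not a triangle
(156,65,169): 65²+156² = 28561 = 169² → right
(56,33,65): 33²+56² = 4225 = 65² → right
2 of the 4 are right.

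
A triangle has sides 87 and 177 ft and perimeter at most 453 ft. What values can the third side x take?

Triangle inequality alone gives 90 < x < 264.
The perimeter condition gives x ≤ 453 − 87 − 177 = 189.
Intersecting the two: 90 < x ≤ 189.

90 < x ≤ 189 ft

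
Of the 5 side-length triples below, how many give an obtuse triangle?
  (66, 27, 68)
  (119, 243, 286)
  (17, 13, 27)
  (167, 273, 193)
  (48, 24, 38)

(66,27,68): 27²+66² = 5085 > 4624 = 68² → acute
(119,243,286): 119²+243² = 73210 < 81796 = 286² → obtuse
(17,13,27): 13²+17² = 458 < 729 = 27² → obtuse
(167,273,193): 167²+193² = 65138 < 74529 = 273² → obtuse
(48,24,38): 24²+38² = 2020 < 2304 = 48² → obtuse
4 of the 5 are obtuse.

4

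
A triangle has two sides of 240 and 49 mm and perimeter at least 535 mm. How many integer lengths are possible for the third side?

43

Triangle inequality: 191 < x < 289. Perimeter ≥ 535 gives x ≥ 535 − 240 − 49 = 246.
So 246 ≤ x < 289; integers 246 through 288: 43 values.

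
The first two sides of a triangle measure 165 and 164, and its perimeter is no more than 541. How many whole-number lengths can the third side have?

Triangle inequality: 1 < x < 329. Perimeter ≤ 541 gives x ≤ 541 − 165 − 164 = 212.
So 1 < x ≤ 212; integers 2 through 212: 211 values.

211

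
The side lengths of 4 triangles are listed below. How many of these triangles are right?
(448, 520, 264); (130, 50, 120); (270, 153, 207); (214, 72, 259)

2

(448,520,264): 264²+448² = 270400 = 520² → right
(130,50,120): 50²+120² = 16900 = 130² → right
(270,153,207): 153²+207² = 66258 < 72900 = 270² → obtuse
(214,72,259): 72²+214² = 50980 < 67081 = 259² → obtuse
2 of the 4 are right.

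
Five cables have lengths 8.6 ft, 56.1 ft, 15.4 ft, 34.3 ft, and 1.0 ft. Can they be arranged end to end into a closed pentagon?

Yes

A pentagon exists iff every side is shorter than the sum of the others — equivalently, the longest side is less than the sum of the rest.
Longest side 56.1 < 59.3 (sum of the remaining 4), so yes.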